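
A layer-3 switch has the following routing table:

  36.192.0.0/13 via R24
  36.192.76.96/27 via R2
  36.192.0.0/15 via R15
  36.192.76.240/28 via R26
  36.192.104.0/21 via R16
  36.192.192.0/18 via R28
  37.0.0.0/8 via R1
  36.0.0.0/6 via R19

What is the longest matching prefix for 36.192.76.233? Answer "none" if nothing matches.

Entries matching 36.192.76.233:
  36.0.0.0/6 (36.0.0.0 - 39.255.255.255)
  36.192.0.0/13 (36.192.0.0 - 36.199.255.255)
  36.192.0.0/15 (36.192.0.0 - 36.193.255.255)
Most specific is 36.192.0.0/15.

36.192.0.0/15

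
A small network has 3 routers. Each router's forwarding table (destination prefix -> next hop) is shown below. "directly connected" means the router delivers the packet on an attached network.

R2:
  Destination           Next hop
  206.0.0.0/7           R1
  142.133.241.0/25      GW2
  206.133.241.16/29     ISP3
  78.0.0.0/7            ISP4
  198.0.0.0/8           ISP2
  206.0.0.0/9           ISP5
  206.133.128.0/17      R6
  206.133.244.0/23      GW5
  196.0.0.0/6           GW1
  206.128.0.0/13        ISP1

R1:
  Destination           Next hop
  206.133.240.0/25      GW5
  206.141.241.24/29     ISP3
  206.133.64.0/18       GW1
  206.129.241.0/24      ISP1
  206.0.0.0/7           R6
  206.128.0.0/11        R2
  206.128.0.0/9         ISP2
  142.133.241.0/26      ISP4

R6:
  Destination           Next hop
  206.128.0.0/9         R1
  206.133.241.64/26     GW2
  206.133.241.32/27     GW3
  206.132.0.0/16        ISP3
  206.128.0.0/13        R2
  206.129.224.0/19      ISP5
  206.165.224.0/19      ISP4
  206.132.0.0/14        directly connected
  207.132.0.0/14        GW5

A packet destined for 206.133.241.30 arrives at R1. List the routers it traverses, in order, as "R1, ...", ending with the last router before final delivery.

R1, R2, R6

At R1: longest match for 206.133.241.30 is 206.128.0.0/11 -> R2
At R2: longest match for 206.133.241.30 is 206.133.128.0/17 -> R6
At R6: longest match for 206.133.241.30 is 206.132.0.0/14 -> directly connected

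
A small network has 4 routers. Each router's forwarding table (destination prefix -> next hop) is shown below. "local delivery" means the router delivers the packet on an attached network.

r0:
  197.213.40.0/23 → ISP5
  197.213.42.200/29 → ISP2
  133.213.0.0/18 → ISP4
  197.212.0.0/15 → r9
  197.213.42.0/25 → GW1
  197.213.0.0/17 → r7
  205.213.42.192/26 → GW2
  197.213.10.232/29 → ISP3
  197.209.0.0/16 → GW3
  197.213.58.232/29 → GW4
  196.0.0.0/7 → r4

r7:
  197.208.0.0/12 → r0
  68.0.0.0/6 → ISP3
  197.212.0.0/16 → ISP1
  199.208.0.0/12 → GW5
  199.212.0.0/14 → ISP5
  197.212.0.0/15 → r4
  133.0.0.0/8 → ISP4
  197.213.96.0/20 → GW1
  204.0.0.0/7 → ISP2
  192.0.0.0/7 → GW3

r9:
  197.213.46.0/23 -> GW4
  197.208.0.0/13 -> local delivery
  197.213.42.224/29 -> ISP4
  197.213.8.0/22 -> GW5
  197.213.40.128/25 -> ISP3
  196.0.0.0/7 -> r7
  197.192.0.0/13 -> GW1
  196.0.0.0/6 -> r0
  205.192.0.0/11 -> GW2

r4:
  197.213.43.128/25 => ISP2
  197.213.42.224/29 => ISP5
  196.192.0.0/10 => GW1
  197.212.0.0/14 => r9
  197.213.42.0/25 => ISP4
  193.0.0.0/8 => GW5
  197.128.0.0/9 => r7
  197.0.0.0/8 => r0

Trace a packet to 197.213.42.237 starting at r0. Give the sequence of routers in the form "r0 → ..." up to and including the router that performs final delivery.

r0 → r7 → r4 → r9

At r0: longest match for 197.213.42.237 is 197.213.0.0/17 -> r7
At r7: longest match for 197.213.42.237 is 197.212.0.0/15 -> r4
At r4: longest match for 197.213.42.237 is 197.212.0.0/14 -> r9
At r9: longest match for 197.213.42.237 is 197.208.0.0/13 -> local delivery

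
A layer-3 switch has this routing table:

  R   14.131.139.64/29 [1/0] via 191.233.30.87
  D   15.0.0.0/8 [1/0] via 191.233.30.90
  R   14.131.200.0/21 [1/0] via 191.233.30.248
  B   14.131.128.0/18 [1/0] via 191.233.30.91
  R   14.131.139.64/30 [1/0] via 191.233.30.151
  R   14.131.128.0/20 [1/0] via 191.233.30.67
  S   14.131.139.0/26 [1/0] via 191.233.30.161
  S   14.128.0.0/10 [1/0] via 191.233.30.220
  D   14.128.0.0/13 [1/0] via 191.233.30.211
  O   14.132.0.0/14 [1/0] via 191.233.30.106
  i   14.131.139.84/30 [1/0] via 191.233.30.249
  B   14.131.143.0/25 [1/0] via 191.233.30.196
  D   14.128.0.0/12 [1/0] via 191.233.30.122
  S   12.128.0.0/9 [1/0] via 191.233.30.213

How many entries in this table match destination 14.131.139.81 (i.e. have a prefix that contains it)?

Prefixes containing 14.131.139.81:
  14.128.0.0/10 (14.128.0.0 - 14.191.255.255)
  14.128.0.0/12 (14.128.0.0 - 14.143.255.255)
  14.128.0.0/13 (14.128.0.0 - 14.135.255.255)
  14.131.128.0/18 (14.131.128.0 - 14.131.191.255)
  14.131.128.0/20 (14.131.128.0 - 14.131.143.255)
Total matching entries: 5.

5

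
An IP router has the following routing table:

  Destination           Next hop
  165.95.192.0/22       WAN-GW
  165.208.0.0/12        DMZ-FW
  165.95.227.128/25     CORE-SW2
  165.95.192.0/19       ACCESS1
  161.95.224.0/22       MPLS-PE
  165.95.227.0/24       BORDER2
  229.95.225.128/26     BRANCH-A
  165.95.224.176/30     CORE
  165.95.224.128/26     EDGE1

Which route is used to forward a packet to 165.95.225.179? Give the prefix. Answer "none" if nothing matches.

165.95.225.179 is outside every listed prefix and there is no default route.

none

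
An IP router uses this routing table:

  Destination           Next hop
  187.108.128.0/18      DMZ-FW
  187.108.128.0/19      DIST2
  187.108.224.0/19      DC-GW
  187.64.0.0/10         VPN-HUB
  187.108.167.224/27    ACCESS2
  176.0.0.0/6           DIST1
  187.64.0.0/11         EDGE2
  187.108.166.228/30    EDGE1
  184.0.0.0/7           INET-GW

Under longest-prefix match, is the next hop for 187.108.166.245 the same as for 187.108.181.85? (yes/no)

yes

187.108.166.245: longest match 187.108.128.0/18 -> DMZ-FW
187.108.181.85: longest match 187.108.128.0/18 -> DMZ-FW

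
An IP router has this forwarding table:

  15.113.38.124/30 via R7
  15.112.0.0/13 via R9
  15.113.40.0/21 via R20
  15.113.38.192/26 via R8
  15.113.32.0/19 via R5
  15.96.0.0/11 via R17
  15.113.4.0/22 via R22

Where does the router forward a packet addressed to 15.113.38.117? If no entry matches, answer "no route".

Routes whose prefix contains 15.113.38.117:
  15.96.0.0/11 (15.96.0.0 - 15.127.255.255) -> R17
  15.112.0.0/13 (15.112.0.0 - 15.119.255.255) -> R9
  15.113.32.0/19 (15.113.32.0 - 15.113.63.255) -> R5
More-specific entries that do NOT match:
  15.113.38.124/30 (15.113.38.124 - 15.113.38.127) does not contain 15.113.38.117
  15.113.38.192/26 (15.113.38.192 - 15.113.38.255) does not contain 15.113.38.117
  15.113.4.0/22 (15.113.4.0 - 15.113.7.255) does not contain 15.113.38.117
  15.113.40.0/21 (15.113.40.0 - 15.113.47.255) does not contain 15.113.38.117
Longest matching prefix is /19 -> next hop R5.

R5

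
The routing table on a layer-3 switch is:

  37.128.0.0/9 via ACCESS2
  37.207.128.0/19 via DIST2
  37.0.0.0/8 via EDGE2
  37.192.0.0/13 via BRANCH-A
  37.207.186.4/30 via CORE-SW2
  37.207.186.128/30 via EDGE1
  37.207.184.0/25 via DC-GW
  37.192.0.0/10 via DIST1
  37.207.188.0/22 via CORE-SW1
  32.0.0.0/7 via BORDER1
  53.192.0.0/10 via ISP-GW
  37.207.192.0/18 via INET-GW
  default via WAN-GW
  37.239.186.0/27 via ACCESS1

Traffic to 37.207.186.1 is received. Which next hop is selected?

DIST1

Routes whose prefix contains 37.207.186.1:
  0.0.0.0/0 (default, matches everything) -> WAN-GW
  37.0.0.0/8 (37.0.0.0 - 37.255.255.255) -> EDGE2
  37.128.0.0/9 (37.128.0.0 - 37.255.255.255) -> ACCESS2
  37.192.0.0/10 (37.192.0.0 - 37.255.255.255) -> DIST1
More-specific entries that do NOT match:
  37.207.186.4/30 (37.207.186.4 - 37.207.186.7) does not contain 37.207.186.1
  37.207.186.128/30 (37.207.186.128 - 37.207.186.131) does not contain 37.207.186.1
  37.239.186.0/27 (37.239.186.0 - 37.239.186.31) does not contain 37.207.186.1
  37.207.184.0/25 (37.207.184.0 - 37.207.184.127) does not contain 37.207.186.1
  37.207.188.0/22 (37.207.188.0 - 37.207.191.255) does not contain 37.207.186.1
  37.207.128.0/19 (37.207.128.0 - 37.207.159.255) does not contain 37.207.186.1
  37.207.192.0/18 (37.207.192.0 - 37.207.255.255) does not contain 37.207.186.1
  37.192.0.0/13 (37.192.0.0 - 37.199.255.255) does not contain 37.207.186.1
Longest matching prefix is /10 -> next hop DIST1.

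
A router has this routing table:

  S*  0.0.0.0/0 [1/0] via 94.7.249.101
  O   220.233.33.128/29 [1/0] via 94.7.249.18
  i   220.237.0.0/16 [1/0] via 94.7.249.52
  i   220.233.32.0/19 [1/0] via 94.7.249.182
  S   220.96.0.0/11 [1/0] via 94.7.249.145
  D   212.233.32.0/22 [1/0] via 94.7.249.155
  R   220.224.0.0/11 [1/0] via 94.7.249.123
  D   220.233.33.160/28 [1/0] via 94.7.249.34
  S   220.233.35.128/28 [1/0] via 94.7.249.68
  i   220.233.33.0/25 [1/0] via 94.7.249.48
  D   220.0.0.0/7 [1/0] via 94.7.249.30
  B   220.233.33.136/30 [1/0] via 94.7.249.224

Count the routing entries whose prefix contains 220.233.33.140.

4

Prefixes containing 220.233.33.140:
  0.0.0.0/0 (default, matches everything)
  220.0.0.0/7 (220.0.0.0 - 221.255.255.255)
  220.224.0.0/11 (220.224.0.0 - 220.255.255.255)
  220.233.32.0/19 (220.233.32.0 - 220.233.63.255)
Total matching entries: 4.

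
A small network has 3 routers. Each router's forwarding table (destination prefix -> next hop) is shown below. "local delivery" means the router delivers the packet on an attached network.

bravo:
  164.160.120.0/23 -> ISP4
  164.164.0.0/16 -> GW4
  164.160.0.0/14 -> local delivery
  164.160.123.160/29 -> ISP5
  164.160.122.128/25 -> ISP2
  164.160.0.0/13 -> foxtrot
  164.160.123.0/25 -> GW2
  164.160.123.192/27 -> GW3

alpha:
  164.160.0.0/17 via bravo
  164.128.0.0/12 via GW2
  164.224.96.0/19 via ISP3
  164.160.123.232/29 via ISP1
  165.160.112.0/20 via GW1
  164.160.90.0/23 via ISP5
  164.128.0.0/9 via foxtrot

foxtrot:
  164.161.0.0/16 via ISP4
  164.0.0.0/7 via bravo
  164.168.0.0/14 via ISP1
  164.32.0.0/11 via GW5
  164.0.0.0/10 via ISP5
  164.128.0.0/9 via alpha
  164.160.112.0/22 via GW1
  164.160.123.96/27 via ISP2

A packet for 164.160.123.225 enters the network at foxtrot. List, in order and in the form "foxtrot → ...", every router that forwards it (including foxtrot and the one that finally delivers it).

foxtrot → alpha → bravo

At foxtrot: longest match for 164.160.123.225 is 164.128.0.0/9 -> alpha
At alpha: longest match for 164.160.123.225 is 164.160.0.0/17 -> bravo
At bravo: longest match for 164.160.123.225 is 164.160.0.0/14 -> local delivery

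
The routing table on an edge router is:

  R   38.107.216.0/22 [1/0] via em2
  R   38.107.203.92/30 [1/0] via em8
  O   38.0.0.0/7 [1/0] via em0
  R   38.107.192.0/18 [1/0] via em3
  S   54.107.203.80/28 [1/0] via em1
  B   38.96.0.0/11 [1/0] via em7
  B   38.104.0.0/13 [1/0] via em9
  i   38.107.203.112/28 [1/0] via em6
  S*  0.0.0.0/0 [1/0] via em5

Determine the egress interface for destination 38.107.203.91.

em3

Routes whose prefix contains 38.107.203.91:
  0.0.0.0/0 (default, matches everything) -> em5
  38.0.0.0/7 (38.0.0.0 - 39.255.255.255) -> em0
  38.96.0.0/11 (38.96.0.0 - 38.127.255.255) -> em7
  38.104.0.0/13 (38.104.0.0 - 38.111.255.255) -> em9
  38.107.192.0/18 (38.107.192.0 - 38.107.255.255) -> em3
More-specific entries that do NOT match:
  38.107.203.92/30 (38.107.203.92 - 38.107.203.95) does not contain 38.107.203.91
  54.107.203.80/28 (54.107.203.80 - 54.107.203.95) does not contain 38.107.203.91
  38.107.203.112/28 (38.107.203.112 - 38.107.203.127) does not contain 38.107.203.91
  38.107.216.0/22 (38.107.216.0 - 38.107.219.255) does not contain 38.107.203.91
Longest matching prefix is /18 -> interface em3.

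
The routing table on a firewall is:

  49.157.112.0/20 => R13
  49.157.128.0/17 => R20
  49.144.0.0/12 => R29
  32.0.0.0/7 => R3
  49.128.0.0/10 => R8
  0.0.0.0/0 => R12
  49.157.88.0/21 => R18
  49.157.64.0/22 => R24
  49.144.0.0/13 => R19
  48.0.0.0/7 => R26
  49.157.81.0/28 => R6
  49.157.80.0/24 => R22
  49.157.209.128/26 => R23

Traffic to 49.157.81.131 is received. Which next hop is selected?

Routes whose prefix contains 49.157.81.131:
  0.0.0.0/0 (default, matches everything) -> R12
  48.0.0.0/7 (48.0.0.0 - 49.255.255.255) -> R26
  49.128.0.0/10 (49.128.0.0 - 49.191.255.255) -> R8
  49.144.0.0/12 (49.144.0.0 - 49.159.255.255) -> R29
More-specific entries that do NOT match:
  49.157.81.0/28 (49.157.81.0 - 49.157.81.15) does not contain 49.157.81.131
  49.157.209.128/26 (49.157.209.128 - 49.157.209.191) does not contain 49.157.81.131
  49.157.80.0/24 (49.157.80.0 - 49.157.80.255) does not contain 49.157.81.131
  49.157.64.0/22 (49.157.64.0 - 49.157.67.255) does not contain 49.157.81.131
  49.157.88.0/21 (49.157.88.0 - 49.157.95.255) does not contain 49.157.81.131
  49.157.112.0/20 (49.157.112.0 - 49.157.127.255) does not contain 49.157.81.131
  49.157.128.0/17 (49.157.128.0 - 49.157.255.255) does not contain 49.157.81.131
  49.144.0.0/13 (49.144.0.0 - 49.151.255.255) does not contain 49.157.81.131
Longest matching prefix is /12 -> next hop R29.

R29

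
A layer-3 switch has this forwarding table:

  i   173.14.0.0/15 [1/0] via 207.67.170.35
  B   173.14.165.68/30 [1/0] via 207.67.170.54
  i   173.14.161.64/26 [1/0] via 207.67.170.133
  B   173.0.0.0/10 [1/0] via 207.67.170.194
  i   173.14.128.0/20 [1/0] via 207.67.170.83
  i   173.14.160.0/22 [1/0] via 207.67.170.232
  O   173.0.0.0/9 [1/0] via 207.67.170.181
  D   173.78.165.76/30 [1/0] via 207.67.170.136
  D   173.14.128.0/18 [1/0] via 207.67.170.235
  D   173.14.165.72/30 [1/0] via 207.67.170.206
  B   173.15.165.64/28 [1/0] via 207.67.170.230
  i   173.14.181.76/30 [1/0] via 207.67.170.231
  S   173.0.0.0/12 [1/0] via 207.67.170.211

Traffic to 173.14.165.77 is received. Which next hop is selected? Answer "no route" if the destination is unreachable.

207.67.170.235

Routes whose prefix contains 173.14.165.77:
  173.0.0.0/9 (173.0.0.0 - 173.127.255.255) -> 207.67.170.181
  173.0.0.0/10 (173.0.0.0 - 173.63.255.255) -> 207.67.170.194
  173.0.0.0/12 (173.0.0.0 - 173.15.255.255) -> 207.67.170.211
  173.14.0.0/15 (173.14.0.0 - 173.15.255.255) -> 207.67.170.35
  173.14.128.0/18 (173.14.128.0 - 173.14.191.255) -> 207.67.170.235
More-specific entries that do NOT match:
  173.14.165.68/30 (173.14.165.68 - 173.14.165.71) does not contain 173.14.165.77
  173.78.165.76/30 (173.78.165.76 - 173.78.165.79) does not contain 173.14.165.77
  173.14.165.72/30 (173.14.165.72 - 173.14.165.75) does not contain 173.14.165.77
  173.14.181.76/30 (173.14.181.76 - 173.14.181.79) does not contain 173.14.165.77
  173.15.165.64/28 (173.15.165.64 - 173.15.165.79) does not contain 173.14.165.77
  173.14.161.64/26 (173.14.161.64 - 173.14.161.127) does not contain 173.14.165.77
  173.14.160.0/22 (173.14.160.0 - 173.14.163.255) does not contain 173.14.165.77
  173.14.128.0/20 (173.14.128.0 - 173.14.143.255) does not contain 173.14.165.77
Longest matching prefix is /18 -> next hop 207.67.170.235.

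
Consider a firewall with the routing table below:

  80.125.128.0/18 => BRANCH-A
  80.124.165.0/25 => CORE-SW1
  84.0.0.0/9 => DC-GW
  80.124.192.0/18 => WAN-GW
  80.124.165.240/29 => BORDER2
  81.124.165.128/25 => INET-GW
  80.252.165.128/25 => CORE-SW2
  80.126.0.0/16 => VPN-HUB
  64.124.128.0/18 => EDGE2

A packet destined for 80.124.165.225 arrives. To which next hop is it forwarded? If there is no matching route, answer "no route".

No entry's prefix contains 80.124.165.225; there is no default route.

no route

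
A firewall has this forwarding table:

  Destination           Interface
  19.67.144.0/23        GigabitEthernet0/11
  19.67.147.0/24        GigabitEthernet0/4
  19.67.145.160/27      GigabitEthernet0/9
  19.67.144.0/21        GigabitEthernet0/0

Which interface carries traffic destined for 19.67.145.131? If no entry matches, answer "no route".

GigabitEthernet0/11

Routes whose prefix contains 19.67.145.131:
  19.67.144.0/21 (19.67.144.0 - 19.67.151.255) -> GigabitEthernet0/0
  19.67.144.0/23 (19.67.144.0 - 19.67.145.255) -> GigabitEthernet0/11
More-specific entries that do NOT match:
  19.67.145.160/27 (19.67.145.160 - 19.67.145.191) does not contain 19.67.145.131
  19.67.147.0/24 (19.67.147.0 - 19.67.147.255) does not contain 19.67.145.131
Longest matching prefix is /23 -> interface GigabitEthernet0/11.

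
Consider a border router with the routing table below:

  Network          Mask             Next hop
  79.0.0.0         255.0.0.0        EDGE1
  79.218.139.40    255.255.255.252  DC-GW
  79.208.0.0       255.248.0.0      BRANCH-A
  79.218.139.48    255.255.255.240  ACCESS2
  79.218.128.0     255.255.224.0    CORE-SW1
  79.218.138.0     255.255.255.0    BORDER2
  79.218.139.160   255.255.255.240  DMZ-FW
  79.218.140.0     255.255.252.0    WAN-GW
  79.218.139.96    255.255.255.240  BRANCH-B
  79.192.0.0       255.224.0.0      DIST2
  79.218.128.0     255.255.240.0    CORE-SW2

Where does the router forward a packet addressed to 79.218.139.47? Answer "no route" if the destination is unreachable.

Routes whose prefix contains 79.218.139.47:
  79.0.0.0/8 (79.0.0.0 - 79.255.255.255) -> EDGE1
  79.192.0.0/11 (79.192.0.0 - 79.223.255.255) -> DIST2
  79.218.128.0/19 (79.218.128.0 - 79.218.159.255) -> CORE-SW1
  79.218.128.0/20 (79.218.128.0 - 79.218.143.255) -> CORE-SW2
More-specific entries that do NOT match:
  79.218.139.40/30 (79.218.139.40 - 79.218.139.43) does not contain 79.218.139.47
  79.218.139.48/28 (79.218.139.48 - 79.218.139.63) does not contain 79.218.139.47
  79.218.139.160/28 (79.218.139.160 - 79.218.139.175) does not contain 79.218.139.47
  79.218.139.96/28 (79.218.139.96 - 79.218.139.111) does not contain 79.218.139.47
  79.218.138.0/24 (79.218.138.0 - 79.218.138.255) does not contain 79.218.139.47
  79.218.140.0/22 (79.218.140.0 - 79.218.143.255) does not contain 79.218.139.47
Longest matching prefix is /20 -> next hop CORE-SW2.

CORE-SW2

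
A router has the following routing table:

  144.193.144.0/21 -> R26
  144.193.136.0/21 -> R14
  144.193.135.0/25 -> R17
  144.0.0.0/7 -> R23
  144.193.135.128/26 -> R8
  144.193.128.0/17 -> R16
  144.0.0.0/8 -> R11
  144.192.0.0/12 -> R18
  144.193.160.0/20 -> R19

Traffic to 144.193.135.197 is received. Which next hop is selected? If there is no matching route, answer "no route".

Routes whose prefix contains 144.193.135.197:
  144.0.0.0/7 (144.0.0.0 - 145.255.255.255) -> R23
  144.0.0.0/8 (144.0.0.0 - 144.255.255.255) -> R11
  144.192.0.0/12 (144.192.0.0 - 144.207.255.255) -> R18
  144.193.128.0/17 (144.193.128.0 - 144.193.255.255) -> R16
More-specific entries that do NOT match:
  144.193.135.128/26 (144.193.135.128 - 144.193.135.191) does not contain 144.193.135.197
  144.193.135.0/25 (144.193.135.0 - 144.193.135.127) does not contain 144.193.135.197
  144.193.144.0/21 (144.193.144.0 - 144.193.151.255) does not contain 144.193.135.197
  144.193.136.0/21 (144.193.136.0 - 144.193.143.255) does not contain 144.193.135.197
  144.193.160.0/20 (144.193.160.0 - 144.193.175.255) does not contain 144.193.135.197
Longest matching prefix is /17 -> next hop R16.

R16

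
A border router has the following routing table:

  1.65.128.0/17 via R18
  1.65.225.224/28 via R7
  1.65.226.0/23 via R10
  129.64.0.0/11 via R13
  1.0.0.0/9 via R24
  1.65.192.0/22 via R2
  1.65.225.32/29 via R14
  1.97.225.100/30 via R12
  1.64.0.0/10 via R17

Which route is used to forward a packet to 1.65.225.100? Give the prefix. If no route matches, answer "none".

Entries matching 1.65.225.100:
  1.0.0.0/9 (1.0.0.0 - 1.127.255.255)
  1.64.0.0/10 (1.64.0.0 - 1.127.255.255)
  1.65.128.0/17 (1.65.128.0 - 1.65.255.255)
Most specific is 1.65.128.0/17.

1.65.128.0/17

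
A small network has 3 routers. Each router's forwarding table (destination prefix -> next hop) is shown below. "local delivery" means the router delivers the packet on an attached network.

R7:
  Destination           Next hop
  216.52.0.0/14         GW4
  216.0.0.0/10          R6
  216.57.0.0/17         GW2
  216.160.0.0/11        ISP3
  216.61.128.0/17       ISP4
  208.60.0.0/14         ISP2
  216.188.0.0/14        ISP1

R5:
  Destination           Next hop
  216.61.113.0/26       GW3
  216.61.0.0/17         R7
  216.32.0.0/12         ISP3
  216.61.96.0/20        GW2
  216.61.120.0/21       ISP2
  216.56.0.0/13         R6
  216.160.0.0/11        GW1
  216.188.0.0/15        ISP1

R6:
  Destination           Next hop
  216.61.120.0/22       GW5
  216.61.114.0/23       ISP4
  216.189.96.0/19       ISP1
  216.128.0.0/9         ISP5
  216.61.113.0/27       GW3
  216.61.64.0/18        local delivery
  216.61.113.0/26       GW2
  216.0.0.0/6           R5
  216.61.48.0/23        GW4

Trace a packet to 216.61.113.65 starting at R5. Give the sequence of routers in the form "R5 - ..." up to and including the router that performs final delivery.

R5 - R7 - R6

At R5: longest match for 216.61.113.65 is 216.61.0.0/17 -> R7
At R7: longest match for 216.61.113.65 is 216.0.0.0/10 -> R6
At R6: longest match for 216.61.113.65 is 216.61.64.0/18 -> local delivery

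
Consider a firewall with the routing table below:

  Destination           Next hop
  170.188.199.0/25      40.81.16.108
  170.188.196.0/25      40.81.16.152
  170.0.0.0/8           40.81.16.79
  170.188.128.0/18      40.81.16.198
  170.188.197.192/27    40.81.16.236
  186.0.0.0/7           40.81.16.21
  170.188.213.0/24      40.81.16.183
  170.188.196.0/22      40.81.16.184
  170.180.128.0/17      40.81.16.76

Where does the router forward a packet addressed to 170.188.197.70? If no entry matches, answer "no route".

Routes whose prefix contains 170.188.197.70:
  170.0.0.0/8 (170.0.0.0 - 170.255.255.255) -> 40.81.16.79
  170.188.196.0/22 (170.188.196.0 - 170.188.199.255) -> 40.81.16.184
More-specific entries that do NOT match:
  170.188.197.192/27 (170.188.197.192 - 170.188.197.223) does not contain 170.188.197.70
  170.188.199.0/25 (170.188.199.0 - 170.188.199.127) does not contain 170.188.197.70
  170.188.196.0/25 (170.188.196.0 - 170.188.196.127) does not contain 170.188.197.70
  170.188.213.0/24 (170.188.213.0 - 170.188.213.255) does not contain 170.188.197.70
Longest matching prefix is /22 -> next hop 40.81.16.184.

40.81.16.184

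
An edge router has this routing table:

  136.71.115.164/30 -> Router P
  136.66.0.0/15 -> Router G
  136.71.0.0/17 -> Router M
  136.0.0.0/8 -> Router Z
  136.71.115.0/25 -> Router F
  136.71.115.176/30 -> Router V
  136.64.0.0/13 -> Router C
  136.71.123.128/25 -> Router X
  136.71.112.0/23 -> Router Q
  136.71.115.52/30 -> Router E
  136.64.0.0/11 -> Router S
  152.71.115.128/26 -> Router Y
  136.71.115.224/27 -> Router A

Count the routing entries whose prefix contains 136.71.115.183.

4

Prefixes containing 136.71.115.183:
  136.0.0.0/8 (136.0.0.0 - 136.255.255.255)
  136.64.0.0/11 (136.64.0.0 - 136.95.255.255)
  136.64.0.0/13 (136.64.0.0 - 136.71.255.255)
  136.71.0.0/17 (136.71.0.0 - 136.71.127.255)
Total matching entries: 4.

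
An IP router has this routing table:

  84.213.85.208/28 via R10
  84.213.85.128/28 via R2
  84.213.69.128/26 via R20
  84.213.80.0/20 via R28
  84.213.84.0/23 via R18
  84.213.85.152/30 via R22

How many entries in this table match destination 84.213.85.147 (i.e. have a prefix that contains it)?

Prefixes containing 84.213.85.147:
  84.213.80.0/20 (84.213.80.0 - 84.213.95.255)
  84.213.84.0/23 (84.213.84.0 - 84.213.85.255)
Total matching entries: 2.

2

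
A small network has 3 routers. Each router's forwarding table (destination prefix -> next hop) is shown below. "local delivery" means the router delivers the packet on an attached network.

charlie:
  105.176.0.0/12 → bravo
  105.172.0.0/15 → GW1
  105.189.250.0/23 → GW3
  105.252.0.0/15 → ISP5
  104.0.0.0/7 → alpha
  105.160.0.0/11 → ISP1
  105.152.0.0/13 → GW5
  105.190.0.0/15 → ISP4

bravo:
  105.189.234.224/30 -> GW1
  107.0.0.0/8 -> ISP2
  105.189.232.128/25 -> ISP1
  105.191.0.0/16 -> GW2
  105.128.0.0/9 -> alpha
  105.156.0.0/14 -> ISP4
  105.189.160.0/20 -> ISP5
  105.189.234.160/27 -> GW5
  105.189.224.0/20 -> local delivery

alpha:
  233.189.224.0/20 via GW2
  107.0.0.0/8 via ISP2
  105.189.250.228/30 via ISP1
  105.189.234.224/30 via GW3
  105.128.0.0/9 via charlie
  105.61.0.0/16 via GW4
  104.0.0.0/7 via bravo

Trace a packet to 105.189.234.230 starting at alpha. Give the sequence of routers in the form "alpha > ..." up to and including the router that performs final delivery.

alpha > charlie > bravo

At alpha: longest match for 105.189.234.230 is 105.128.0.0/9 -> charlie
At charlie: longest match for 105.189.234.230 is 105.176.0.0/12 -> bravo
At bravo: longest match for 105.189.234.230 is 105.189.224.0/20 -> local delivery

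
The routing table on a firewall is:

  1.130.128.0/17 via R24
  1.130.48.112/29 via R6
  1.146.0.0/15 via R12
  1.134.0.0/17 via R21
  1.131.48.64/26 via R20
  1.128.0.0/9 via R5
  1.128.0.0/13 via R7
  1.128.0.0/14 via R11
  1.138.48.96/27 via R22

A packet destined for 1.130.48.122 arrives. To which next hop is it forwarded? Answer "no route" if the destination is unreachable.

R11

Routes whose prefix contains 1.130.48.122:
  1.128.0.0/9 (1.128.0.0 - 1.255.255.255) -> R5
  1.128.0.0/13 (1.128.0.0 - 1.135.255.255) -> R7
  1.128.0.0/14 (1.128.0.0 - 1.131.255.255) -> R11
More-specific entries that do NOT match:
  1.130.48.112/29 (1.130.48.112 - 1.130.48.119) does not contain 1.130.48.122
  1.138.48.96/27 (1.138.48.96 - 1.138.48.127) does not contain 1.130.48.122
  1.131.48.64/26 (1.131.48.64 - 1.131.48.127) does not contain 1.130.48.122
  1.130.128.0/17 (1.130.128.0 - 1.130.255.255) does not contain 1.130.48.122
  1.134.0.0/17 (1.134.0.0 - 1.134.127.255) does not contain 1.130.48.122
  1.146.0.0/15 (1.146.0.0 - 1.147.255.255) does not contain 1.130.48.122
Longest matching prefix is /14 -> next hop R11.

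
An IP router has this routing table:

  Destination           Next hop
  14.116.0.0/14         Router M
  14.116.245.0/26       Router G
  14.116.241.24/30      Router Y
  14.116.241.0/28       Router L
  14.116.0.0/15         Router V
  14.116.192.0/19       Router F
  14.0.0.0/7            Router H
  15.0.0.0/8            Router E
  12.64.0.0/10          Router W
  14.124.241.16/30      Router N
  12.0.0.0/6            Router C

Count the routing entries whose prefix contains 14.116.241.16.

Prefixes containing 14.116.241.16:
  12.0.0.0/6 (12.0.0.0 - 15.255.255.255)
  14.0.0.0/7 (14.0.0.0 - 15.255.255.255)
  14.116.0.0/14 (14.116.0.0 - 14.119.255.255)
  14.116.0.0/15 (14.116.0.0 - 14.117.255.255)
Total matching entries: 4.

4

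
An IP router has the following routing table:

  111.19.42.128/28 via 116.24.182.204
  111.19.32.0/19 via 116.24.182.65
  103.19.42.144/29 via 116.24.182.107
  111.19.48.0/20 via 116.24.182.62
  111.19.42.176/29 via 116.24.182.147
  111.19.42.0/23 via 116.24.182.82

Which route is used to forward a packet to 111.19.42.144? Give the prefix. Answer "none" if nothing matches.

111.19.42.0/23

Entries matching 111.19.42.144:
  111.19.32.0/19 (111.19.32.0 - 111.19.63.255)
  111.19.42.0/23 (111.19.42.0 - 111.19.43.255)
Most specific is 111.19.42.0/23.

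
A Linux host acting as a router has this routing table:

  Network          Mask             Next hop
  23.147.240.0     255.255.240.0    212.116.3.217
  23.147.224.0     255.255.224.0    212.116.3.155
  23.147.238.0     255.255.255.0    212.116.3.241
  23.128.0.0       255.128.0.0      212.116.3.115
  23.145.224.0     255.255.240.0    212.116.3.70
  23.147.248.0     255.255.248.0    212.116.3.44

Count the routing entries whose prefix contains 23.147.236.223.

2

Prefixes containing 23.147.236.223:
  23.128.0.0/9 (23.128.0.0 - 23.255.255.255)
  23.147.224.0/19 (23.147.224.0 - 23.147.255.255)
Total matching entries: 2.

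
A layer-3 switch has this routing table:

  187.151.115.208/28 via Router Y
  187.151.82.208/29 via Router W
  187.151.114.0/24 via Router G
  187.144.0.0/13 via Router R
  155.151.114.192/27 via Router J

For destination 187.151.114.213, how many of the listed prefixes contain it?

2

Prefixes containing 187.151.114.213:
  187.144.0.0/13 (187.144.0.0 - 187.151.255.255)
  187.151.114.0/24 (187.151.114.0 - 187.151.114.255)
Total matching entries: 2.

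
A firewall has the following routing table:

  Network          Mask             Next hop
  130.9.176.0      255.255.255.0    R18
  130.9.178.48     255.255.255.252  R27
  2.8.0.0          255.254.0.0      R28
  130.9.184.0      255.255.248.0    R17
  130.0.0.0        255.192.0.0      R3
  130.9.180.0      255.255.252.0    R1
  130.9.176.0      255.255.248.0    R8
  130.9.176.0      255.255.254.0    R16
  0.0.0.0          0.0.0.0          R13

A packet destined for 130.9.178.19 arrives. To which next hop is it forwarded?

Routes whose prefix contains 130.9.178.19:
  0.0.0.0/0 (default, matches everything) -> R13
  130.0.0.0/10 (130.0.0.0 - 130.63.255.255) -> R3
  130.9.176.0/21 (130.9.176.0 - 130.9.183.255) -> R8
More-specific entries that do NOT match:
  130.9.178.48/30 (130.9.178.48 - 130.9.178.51) does not contain 130.9.178.19
  130.9.176.0/24 (130.9.176.0 - 130.9.176.255) does not contain 130.9.178.19
  130.9.176.0/23 (130.9.176.0 - 130.9.177.255) does not contain 130.9.178.19
  130.9.180.0/22 (130.9.180.0 - 130.9.183.255) does not contain 130.9.178.19
Longest matching prefix is /21 -> next hop R8.

R8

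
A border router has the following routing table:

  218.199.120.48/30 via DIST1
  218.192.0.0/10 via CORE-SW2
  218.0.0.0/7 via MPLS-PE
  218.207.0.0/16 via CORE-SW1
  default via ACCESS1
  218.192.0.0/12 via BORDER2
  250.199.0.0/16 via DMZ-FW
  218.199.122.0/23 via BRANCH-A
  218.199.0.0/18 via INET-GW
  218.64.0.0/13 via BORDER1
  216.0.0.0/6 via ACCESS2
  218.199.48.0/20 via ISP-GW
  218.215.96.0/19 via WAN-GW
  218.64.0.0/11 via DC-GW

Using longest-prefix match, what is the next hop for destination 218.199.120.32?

Routes whose prefix contains 218.199.120.32:
  0.0.0.0/0 (default, matches everything) -> ACCESS1
  216.0.0.0/6 (216.0.0.0 - 219.255.255.255) -> ACCESS2
  218.0.0.0/7 (218.0.0.0 - 219.255.255.255) -> MPLS-PE
  218.192.0.0/10 (218.192.0.0 - 218.255.255.255) -> CORE-SW2
  218.192.0.0/12 (218.192.0.0 - 218.207.255.255) -> BORDER2
More-specific entries that do NOT match:
  218.199.120.48/30 (218.199.120.48 - 218.199.120.51) does not contain 218.199.120.32
  218.199.122.0/23 (218.199.122.0 - 218.199.123.255) does not contain 218.199.120.32
  218.199.48.0/20 (218.199.48.0 - 218.199.63.255) does not contain 218.199.120.32
  218.215.96.0/19 (218.215.96.0 - 218.215.127.255) does not contain 218.199.120.32
  218.199.0.0/18 (218.199.0.0 - 218.199.63.255) does not contain 218.199.120.32
  218.207.0.0/16 (218.207.0.0 - 218.207.255.255) does not contain 218.199.120.32
  250.199.0.0/16 (250.199.0.0 - 250.199.255.255) does not contain 218.199.120.32
  218.64.0.0/13 (218.64.0.0 - 218.71.255.255) does not contain 218.199.120.32
Longest matching prefix is /12 -> next hop BORDER2.

BORDER2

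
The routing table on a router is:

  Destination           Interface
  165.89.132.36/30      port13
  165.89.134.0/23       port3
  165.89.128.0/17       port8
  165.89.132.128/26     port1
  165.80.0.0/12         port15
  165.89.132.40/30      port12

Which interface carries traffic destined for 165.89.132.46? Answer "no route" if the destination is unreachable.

port8

Routes whose prefix contains 165.89.132.46:
  165.80.0.0/12 (165.80.0.0 - 165.95.255.255) -> port15
  165.89.128.0/17 (165.89.128.0 - 165.89.255.255) -> port8
More-specific entries that do NOT match:
  165.89.132.36/30 (165.89.132.36 - 165.89.132.39) does not contain 165.89.132.46
  165.89.132.40/30 (165.89.132.40 - 165.89.132.43) does not contain 165.89.132.46
  165.89.132.128/26 (165.89.132.128 - 165.89.132.191) does not contain 165.89.132.46
  165.89.134.0/23 (165.89.134.0 - 165.89.135.255) does not contain 165.89.132.46
Longest matching prefix is /17 -> interface port8.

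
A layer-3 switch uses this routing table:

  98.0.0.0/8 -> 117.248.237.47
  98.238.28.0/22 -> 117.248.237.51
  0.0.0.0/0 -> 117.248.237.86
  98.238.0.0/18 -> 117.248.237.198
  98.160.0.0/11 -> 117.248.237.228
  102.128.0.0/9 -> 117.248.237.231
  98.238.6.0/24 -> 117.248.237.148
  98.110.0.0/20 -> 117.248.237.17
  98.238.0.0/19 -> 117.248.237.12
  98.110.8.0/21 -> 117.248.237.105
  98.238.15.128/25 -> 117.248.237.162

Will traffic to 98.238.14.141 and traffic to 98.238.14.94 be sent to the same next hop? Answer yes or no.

yes

98.238.14.141: longest match 98.238.0.0/19 -> 117.248.237.12
98.238.14.94: longest match 98.238.0.0/19 -> 117.248.237.12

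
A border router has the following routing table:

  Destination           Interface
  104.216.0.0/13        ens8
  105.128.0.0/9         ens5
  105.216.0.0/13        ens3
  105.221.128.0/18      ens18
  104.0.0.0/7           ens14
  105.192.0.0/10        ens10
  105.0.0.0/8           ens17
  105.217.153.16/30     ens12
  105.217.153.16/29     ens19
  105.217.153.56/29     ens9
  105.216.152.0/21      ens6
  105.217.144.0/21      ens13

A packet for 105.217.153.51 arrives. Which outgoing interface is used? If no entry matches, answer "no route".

Routes whose prefix contains 105.217.153.51:
  104.0.0.0/7 (104.0.0.0 - 105.255.255.255) -> ens14
  105.0.0.0/8 (105.0.0.0 - 105.255.255.255) -> ens17
  105.128.0.0/9 (105.128.0.0 - 105.255.255.255) -> ens5
  105.192.0.0/10 (105.192.0.0 - 105.255.255.255) -> ens10
  105.216.0.0/13 (105.216.0.0 - 105.223.255.255) -> ens3
More-specific entries that do NOT match:
  105.217.153.16/30 (105.217.153.16 - 105.217.153.19) does not contain 105.217.153.51
  105.217.153.16/29 (105.217.153.16 - 105.217.153.23) does not contain 105.217.153.51
  105.217.153.56/29 (105.217.153.56 - 105.217.153.63) does not contain 105.217.153.51
  105.216.152.0/21 (105.216.152.0 - 105.216.159.255) does not contain 105.217.153.51
  105.217.144.0/21 (105.217.144.0 - 105.217.151.255) does not contain 105.217.153.51
  105.221.128.0/18 (105.221.128.0 - 105.221.191.255) does not contain 105.217.153.51
Longest matching prefix is /13 -> interface ens3.

ens3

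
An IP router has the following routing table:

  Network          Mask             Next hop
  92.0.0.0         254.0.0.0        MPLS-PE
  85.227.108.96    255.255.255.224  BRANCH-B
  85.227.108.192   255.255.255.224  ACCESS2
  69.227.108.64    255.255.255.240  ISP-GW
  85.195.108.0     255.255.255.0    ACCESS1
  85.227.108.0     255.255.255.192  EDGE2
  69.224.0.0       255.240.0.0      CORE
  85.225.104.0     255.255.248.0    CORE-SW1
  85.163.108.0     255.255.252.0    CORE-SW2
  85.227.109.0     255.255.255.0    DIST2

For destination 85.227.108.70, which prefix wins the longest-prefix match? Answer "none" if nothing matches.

none

85.227.108.70 is outside every listed prefix and there is no default route.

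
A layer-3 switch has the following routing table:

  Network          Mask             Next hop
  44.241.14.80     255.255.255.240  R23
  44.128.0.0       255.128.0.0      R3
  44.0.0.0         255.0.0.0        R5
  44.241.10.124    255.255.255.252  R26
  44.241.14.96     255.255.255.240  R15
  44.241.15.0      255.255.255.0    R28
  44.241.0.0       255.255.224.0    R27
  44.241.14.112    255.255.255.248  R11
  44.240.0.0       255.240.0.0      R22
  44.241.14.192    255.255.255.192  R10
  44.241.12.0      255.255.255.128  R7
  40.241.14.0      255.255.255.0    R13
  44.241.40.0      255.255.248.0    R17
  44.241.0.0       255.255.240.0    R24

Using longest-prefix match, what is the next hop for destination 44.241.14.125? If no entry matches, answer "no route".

R24

Routes whose prefix contains 44.241.14.125:
  44.0.0.0/8 (44.0.0.0 - 44.255.255.255) -> R5
  44.128.0.0/9 (44.128.0.0 - 44.255.255.255) -> R3
  44.240.0.0/12 (44.240.0.0 - 44.255.255.255) -> R22
  44.241.0.0/19 (44.241.0.0 - 44.241.31.255) -> R27
  44.241.0.0/20 (44.241.0.0 - 44.241.15.255) -> R24
More-specific entries that do NOT match:
  44.241.10.124/30 (44.241.10.124 - 44.241.10.127) does not contain 44.241.14.125
  44.241.14.112/29 (44.241.14.112 - 44.241.14.119) does not contain 44.241.14.125
  44.241.14.80/28 (44.241.14.80 - 44.241.14.95) does not contain 44.241.14.125
  44.241.14.96/28 (44.241.14.96 - 44.241.14.111) does not contain 44.241.14.125
  44.241.14.192/26 (44.241.14.192 - 44.241.14.255) does not contain 44.241.14.125
  44.241.12.0/25 (44.241.12.0 - 44.241.12.127) does not contain 44.241.14.125
  44.241.15.0/24 (44.241.15.0 - 44.241.15.255) does not contain 44.241.14.125
  40.241.14.0/24 (40.241.14.0 - 40.241.14.255) does not contain 44.241.14.125
  44.241.40.0/21 (44.241.40.0 - 44.241.47.255) does not contain 44.241.14.125
Longest matching prefix is /20 -> next hop R24.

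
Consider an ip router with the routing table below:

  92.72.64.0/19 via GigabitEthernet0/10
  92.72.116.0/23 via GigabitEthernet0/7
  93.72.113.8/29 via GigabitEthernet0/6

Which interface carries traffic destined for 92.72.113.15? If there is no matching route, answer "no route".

No entry's prefix contains 92.72.113.15; there is no default route.

no route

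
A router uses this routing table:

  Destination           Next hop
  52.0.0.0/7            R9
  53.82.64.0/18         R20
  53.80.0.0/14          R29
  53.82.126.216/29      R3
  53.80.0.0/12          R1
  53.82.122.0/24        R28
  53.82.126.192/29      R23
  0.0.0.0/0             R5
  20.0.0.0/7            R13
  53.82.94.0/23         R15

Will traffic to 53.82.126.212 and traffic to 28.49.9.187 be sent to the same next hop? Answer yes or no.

53.82.126.212: longest match 53.82.64.0/18 -> R20
28.49.9.187: longest match 0.0.0.0/0 -> R5

no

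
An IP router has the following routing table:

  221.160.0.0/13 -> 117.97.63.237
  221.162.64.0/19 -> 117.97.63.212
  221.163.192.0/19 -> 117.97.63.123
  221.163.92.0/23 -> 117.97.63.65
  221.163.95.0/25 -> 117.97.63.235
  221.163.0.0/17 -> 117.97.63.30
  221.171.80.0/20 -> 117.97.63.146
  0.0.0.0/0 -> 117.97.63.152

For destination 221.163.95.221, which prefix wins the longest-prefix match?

Entries matching 221.163.95.221:
  0.0.0.0/0 (default, matches everything)
  221.160.0.0/13 (221.160.0.0 - 221.167.255.255)
  221.163.0.0/17 (221.163.0.0 - 221.163.127.255)
Most specific is 221.163.0.0/17.

221.163.0.0/17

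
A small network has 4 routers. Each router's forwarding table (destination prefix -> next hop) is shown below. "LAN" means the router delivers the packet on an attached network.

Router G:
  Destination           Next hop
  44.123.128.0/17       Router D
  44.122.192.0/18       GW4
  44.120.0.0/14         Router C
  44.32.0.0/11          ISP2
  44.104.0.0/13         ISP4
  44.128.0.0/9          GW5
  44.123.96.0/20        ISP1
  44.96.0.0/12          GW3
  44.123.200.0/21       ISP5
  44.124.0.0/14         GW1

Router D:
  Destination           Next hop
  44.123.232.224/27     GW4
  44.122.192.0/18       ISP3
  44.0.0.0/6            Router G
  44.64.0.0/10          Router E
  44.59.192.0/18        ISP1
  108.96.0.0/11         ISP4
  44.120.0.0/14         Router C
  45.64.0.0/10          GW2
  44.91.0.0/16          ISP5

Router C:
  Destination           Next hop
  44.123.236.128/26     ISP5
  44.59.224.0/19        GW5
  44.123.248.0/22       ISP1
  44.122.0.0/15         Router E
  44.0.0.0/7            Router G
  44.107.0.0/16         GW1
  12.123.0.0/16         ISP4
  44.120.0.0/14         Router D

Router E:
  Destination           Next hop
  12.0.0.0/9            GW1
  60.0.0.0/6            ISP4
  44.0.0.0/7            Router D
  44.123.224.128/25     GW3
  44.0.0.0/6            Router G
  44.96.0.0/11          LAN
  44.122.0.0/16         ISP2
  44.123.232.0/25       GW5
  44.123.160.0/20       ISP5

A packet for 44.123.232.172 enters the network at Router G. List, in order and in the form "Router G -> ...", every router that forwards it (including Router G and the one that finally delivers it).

Router G -> Router D -> Router C -> Router E

At Router G: longest match for 44.123.232.172 is 44.123.128.0/17 -> Router D
At Router D: longest match for 44.123.232.172 is 44.120.0.0/14 -> Router C
At Router C: longest match for 44.123.232.172 is 44.122.0.0/15 -> Router E
At Router E: longest match for 44.123.232.172 is 44.96.0.0/11 -> LAN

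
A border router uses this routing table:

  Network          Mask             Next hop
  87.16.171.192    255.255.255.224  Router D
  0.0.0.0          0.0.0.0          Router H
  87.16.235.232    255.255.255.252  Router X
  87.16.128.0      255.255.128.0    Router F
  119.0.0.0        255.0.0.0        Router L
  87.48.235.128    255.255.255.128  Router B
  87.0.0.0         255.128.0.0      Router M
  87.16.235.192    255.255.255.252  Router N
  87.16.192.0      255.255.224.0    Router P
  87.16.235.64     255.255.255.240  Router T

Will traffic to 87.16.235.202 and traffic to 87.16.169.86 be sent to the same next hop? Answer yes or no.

yes

87.16.235.202: longest match 87.16.128.0/17 -> Router F
87.16.169.86: longest match 87.16.128.0/17 -> Router F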